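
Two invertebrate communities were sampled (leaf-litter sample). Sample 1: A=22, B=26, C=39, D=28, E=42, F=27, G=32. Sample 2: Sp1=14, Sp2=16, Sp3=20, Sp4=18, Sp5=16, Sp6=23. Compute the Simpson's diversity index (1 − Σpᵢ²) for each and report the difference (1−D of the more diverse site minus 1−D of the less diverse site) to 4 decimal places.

Sample 1: N=216, proportions 0.101852, 0.12037, 0.180556, 0.12963, 0.194444, 0.125, 0.148148, giving 1−D = 0.850352 (working shown to 6 dp, full precision carried).
Sample 2: N=107, proportions 0.130841, 0.149533, 0.186916, 0.168224, 0.149533, 0.214953, giving 1−D = 0.828719.
Difference = |0.850352 − 0.828719| = 0.021633, i.e. 0.0216 to 4 decimal places.

0.0216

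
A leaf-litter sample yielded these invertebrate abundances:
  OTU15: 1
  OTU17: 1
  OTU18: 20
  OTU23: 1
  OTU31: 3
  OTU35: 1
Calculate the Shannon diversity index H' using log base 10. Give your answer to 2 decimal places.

0.41

Total N = 1+1+20+1+3+1 = 27, so the proportions are 0.037, 0.037, 0.7407, 0.037, 0.1111, 0.037 (working shown to 4 dp, full precision carried).
Each pᵢ log₁₀ pᵢ term: 0.037×(-1.4314)=-0.0530, 0.037×(-1.4314)=-0.0530, 0.7407×(-0.1303)=-0.0965, 0.037×(-1.4314)=-0.0530, 0.1111×(-0.9542)=-0.1060, 0.037×(-1.4314)=-0.0530.
Sum = -0.4146, so H' = 0.41.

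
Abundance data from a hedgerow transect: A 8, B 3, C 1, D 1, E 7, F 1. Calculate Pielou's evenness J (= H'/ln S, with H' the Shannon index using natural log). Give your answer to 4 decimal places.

0.8075

Total N = 8+3+1+1+7+1 = 21, so the proportions are 0.380952, 0.142857, 0.047619, 0.047619, 0.333333, 0.047619 (working shown to 6 dp, full precision carried).
H' = −Σ pᵢ ln pᵢ = −((-0.367650) + (-0.277987) + (-0.144977) + (-0.144977) + (-0.366204) + (-0.144977)) = 1.446773.
With S = 6 species, ln S = 1.791759, so J = 1.446773/1.791759 = 0.807459, i.e. 0.8075 to 4 decimal places.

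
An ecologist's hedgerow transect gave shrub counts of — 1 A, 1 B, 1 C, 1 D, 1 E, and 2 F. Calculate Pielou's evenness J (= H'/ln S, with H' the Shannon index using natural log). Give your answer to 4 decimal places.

0.9755

Total N = 1+1+1+1+1+2 = 7, so the proportions are 0.142857, 0.142857, 0.142857, 0.142857, 0.142857, 0.285714 (working shown to 6 dp, full precision carried).
H' = −Σ pᵢ ln pᵢ = −((-0.277987) + (-0.277987) + (-0.277987) + (-0.277987) + (-0.277987) + (-0.357932)) = 1.747868.
With S = 6 species, ln S = 1.791759, so J = 1.747868/1.791759 = 0.975504, i.e. 0.9755 to 4 decimal places.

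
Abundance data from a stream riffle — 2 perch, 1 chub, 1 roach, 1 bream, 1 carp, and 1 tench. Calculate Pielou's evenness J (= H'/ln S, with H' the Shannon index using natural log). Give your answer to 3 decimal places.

Total N = 2+1+1+1+1+1 = 7, so the proportions are 0.28571, 0.14286, 0.14286, 0.14286, 0.14286, 0.14286 (working shown to 5 dp, full precision carried).
H' = −Σ pᵢ ln pᵢ = −((-0.35793) + (-0.27799) + (-0.27799) + (-0.27799) + (-0.27799) + (-0.27799)) = 1.74787.
With S = 6 species, ln S = 1.79176, so J = 1.74787/1.79176 = 0.97550, i.e. 0.976 to 3 decimal places.

0.976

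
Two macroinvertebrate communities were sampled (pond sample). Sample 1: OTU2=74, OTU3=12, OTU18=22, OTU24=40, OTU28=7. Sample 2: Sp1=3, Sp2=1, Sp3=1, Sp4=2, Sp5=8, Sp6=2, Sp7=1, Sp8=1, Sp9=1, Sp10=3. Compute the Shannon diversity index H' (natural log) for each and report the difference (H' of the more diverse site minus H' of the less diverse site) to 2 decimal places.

0.69

Sample 1: N=155, proportions 0.477419, 0.077419, 0.141935, 0.258065, 0.045161, giving H' = 1.317624 (working shown to 6 dp, full precision carried).
Sample 2: N=23, proportions 0.130435, 0.043478, 0.043478, 0.086957, 0.347826, 0.086957, 0.043478, 0.043478, 0.043478, 0.130435, giving H' = 2.005068.
Difference = |1.317624 − 2.005068| = 0.687444, i.e. 0.69 to 2 decimal places.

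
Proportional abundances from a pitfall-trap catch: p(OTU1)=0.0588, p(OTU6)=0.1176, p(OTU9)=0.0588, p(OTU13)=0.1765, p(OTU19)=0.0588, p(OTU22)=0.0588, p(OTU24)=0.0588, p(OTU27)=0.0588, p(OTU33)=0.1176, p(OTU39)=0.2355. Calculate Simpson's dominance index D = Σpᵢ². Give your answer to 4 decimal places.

0.1350

D = 0.0588² + 0.1176² + 0.0588² + 0.1765² + 0.0588² + 0.0588² + 0.0588² + 0.0588² + 0.1176² + 0.2355² = 0.003457 + 0.013830 + 0.003457 + 0.031152 + 0.003457 + 0.003457 + 0.003457 + 0.003457 + 0.013830 + 0.055460 = 0.135017 (working shown to 6 dp, full precision carried).
To 4 decimal places, D = 0.1350.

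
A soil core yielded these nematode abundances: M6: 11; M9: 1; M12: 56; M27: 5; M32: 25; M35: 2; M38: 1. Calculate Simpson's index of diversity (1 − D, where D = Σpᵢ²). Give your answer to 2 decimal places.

0.62

Total N = 11+1+56+5+25+2+1 = 101, so the proportions are 0.1089, 0.0099, 0.5545, 0.0495, 0.2475, 0.0198, 0.0099 (working shown to 4 dp, full precision carried).
D = 0.1089² + 0.0099² + 0.5545² + 0.0495² + 0.2475² + 0.0198² + 0.0099² = 0.0119 + 0.0001 + 0.3074 + 0.0025 + 0.0613 + 0.0004 + 0.0001 = 0.3836.
So 1 − D = 0.6164, i.e. 0.62 to 2 decimal places.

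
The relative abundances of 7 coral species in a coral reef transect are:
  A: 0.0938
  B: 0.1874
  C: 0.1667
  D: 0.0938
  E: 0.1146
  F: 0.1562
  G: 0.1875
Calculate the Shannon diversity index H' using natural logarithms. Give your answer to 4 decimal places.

1.9086

Each pᵢ ln pᵢ term (working shown to 6 dp, full precision carried): 0.0938×(-2.366590)=-0.221986, 0.1874×(-1.674510)=-0.313803, 0.1667×(-1.791559)=-0.298653, 0.0938×(-2.366590)=-0.221986, 0.1146×(-2.166307)=-0.248259, 0.1562×(-1.856618)=-0.290004, 0.1875×(-1.673976)=-0.313871.
Sum = -1.908562, so H' = 1.9086.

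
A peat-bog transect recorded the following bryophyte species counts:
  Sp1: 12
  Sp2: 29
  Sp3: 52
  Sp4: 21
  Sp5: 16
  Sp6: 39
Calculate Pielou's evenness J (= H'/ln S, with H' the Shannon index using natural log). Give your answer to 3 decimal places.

0.934

Total N = 12+29+52+21+16+39 = 169, so the proportions are 0.07101, 0.1716, 0.30769, 0.12426, 0.09467, 0.23077 (working shown to 5 dp, full precision carried).
H' = −Σ pᵢ ln pᵢ = −((-0.18781) + (-0.30246) + (-0.36266) + (-0.25913) + (-0.22318) + (-0.33839)) = 1.67362.
With S = 6 species, ln S = 1.79176, so J = 1.67362/1.79176 = 0.93407, i.e. 0.934 to 3 decimal places.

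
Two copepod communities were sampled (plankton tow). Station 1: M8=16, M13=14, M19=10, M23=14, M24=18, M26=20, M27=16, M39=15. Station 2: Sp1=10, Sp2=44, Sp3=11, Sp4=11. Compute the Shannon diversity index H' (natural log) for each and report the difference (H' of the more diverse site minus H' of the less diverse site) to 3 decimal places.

0.920

Station 1: N=123, proportions 0.13008, 0.11382, 0.0813, 0.11382, 0.14634, 0.1626, 0.13008, 0.12195, giving H' = 2.06256 (working shown to 5 dp, full precision carried).
Station 2: N=76, proportions 0.13158, 0.57895, 0.14474, 0.14474, giving H' = 1.14279.
Difference = |2.06256 − 1.14279| = 0.91977, i.e. 0.920 to 3 decimal places.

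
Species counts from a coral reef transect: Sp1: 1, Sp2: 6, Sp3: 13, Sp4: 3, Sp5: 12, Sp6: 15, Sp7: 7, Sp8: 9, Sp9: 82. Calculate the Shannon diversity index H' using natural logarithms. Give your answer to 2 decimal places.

1.53

Total N = 1+6+13+3+12+15+7+9+82 = 148, so the proportions are 0.0068, 0.0405, 0.0878, 0.0203, 0.0811, 0.1014, 0.0473, 0.0608, 0.5541 (working shown to 4 dp, full precision carried).
Each pᵢ ln pᵢ term: 0.0068×(-4.9972)=-0.0338, 0.0405×(-3.2055)=-0.1300, 0.0878×(-2.4323)=-0.2136, 0.0203×(-3.8986)=-0.0790, 0.0811×(-2.5123)=-0.2037, 0.1014×(-2.2892)=-0.2320, 0.0473×(-3.0513)=-0.1443, 0.0608×(-2.8000)=-0.1703, 0.5541×(-0.5905)=-0.3272.
Sum = -1.5338, so H' = 1.53.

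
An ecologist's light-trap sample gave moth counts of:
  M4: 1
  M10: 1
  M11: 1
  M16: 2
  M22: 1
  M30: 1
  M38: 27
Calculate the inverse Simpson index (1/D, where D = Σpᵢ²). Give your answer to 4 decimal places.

Total N = 1+1+1+2+1+1+27 = 34, so the proportions are 0.0294118, 0.0294118, 0.0294118, 0.0588235, 0.0294118, 0.0294118, 0.7941176 (working shown to 7 dp, full precision carried).
D = 0.0294118² + 0.0294118² + 0.0294118² + 0.0588235² + 0.0294118² + 0.0294118² + 0.7941176² = 0.0008651 + 0.0008651 + 0.0008651 + 0.0034602 + 0.0008651 + 0.0008651 + 0.6306228 = 0.6384083.
So 1/D = 1.566396, i.e. 1.5664 to 4 decimal places.

1.5664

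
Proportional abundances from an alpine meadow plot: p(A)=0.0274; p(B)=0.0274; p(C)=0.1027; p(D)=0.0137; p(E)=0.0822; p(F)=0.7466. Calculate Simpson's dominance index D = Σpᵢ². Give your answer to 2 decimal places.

D = 0.0274² + 0.0274² + 0.1027² + 0.0137² + 0.0822² + 0.7466² = 0.0008 + 0.0008 + 0.0105 + 0.0002 + 0.0068 + 0.5574 = 0.5764 (working shown to 4 dp, full precision carried).
To 2 decimal places, D = 0.58.

0.58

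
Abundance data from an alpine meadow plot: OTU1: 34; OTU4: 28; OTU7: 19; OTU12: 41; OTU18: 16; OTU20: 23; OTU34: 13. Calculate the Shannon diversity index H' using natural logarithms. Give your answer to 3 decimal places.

Total N = 34+28+19+41+16+23+13 = 174, so the proportions are 0.1954, 0.16092, 0.1092, 0.23563, 0.09195, 0.13218, 0.07471 (working shown to 5 dp, full precision carried).
Each pᵢ ln pᵢ term: 0.1954×(-1.63269)=-0.31903, 0.16092×(-1.82685)=-0.29398, 0.1092×(-2.21462)=-0.24183, 0.23563×(-1.44548)=-0.34060, 0.09195×(-2.38647)=-0.21945, 0.13218×(-2.02356)=-0.26748, 0.07471×(-2.59411)=-0.19381.
Sum = -1.87618, so H' = 1.876.

1.876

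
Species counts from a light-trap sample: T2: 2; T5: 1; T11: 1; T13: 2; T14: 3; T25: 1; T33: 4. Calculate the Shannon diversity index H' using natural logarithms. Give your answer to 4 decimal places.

Total N = 2+1+1+2+3+1+4 = 14, so the proportions are 0.142857, 0.071429, 0.071429, 0.142857, 0.214286, 0.071429, 0.285714 (working shown to 6 dp, full precision carried).
Each pᵢ ln pᵢ term: 0.142857×(-1.945910)=-0.277987, 0.071429×(-2.639057)=-0.188504, 0.071429×(-2.639057)=-0.188504, 0.142857×(-1.945910)=-0.277987, 0.214286×(-1.540445)=-0.330095, 0.071429×(-2.639057)=-0.188504, 0.285714×(-1.252763)=-0.357932.
Sum = -1.809514, so H' = 1.8095.

1.8095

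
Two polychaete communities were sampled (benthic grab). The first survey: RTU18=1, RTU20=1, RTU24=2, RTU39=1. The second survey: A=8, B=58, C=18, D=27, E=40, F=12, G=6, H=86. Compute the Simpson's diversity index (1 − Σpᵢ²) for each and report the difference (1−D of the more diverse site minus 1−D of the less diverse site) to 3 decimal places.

The first survey: N=5, proportions 0.2, 0.2, 0.4, 0.2, giving 1−D = 0.72000 (working shown to 5 dp, full precision carried).
The second survey: N=255, proportions 0.03137, 0.22745, 0.07059, 0.10588, 0.15686, 0.04706, 0.02353, 0.33725, giving 1−D = 0.78997.
Difference = |0.72000 − 0.78997| = 0.06997, i.e. 0.070 to 3 decimal places.

0.070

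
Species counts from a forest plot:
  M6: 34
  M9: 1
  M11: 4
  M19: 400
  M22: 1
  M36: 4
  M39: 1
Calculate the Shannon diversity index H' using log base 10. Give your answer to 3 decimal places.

0.182

Total N = 34+1+4+400+1+4+1 = 445, so the proportions are 0.0764, 0.00225, 0.00899, 0.89888, 0.00225, 0.00899, 0.00225 (working shown to 5 dp, full precision carried).
Each pᵢ log₁₀ pᵢ term: 0.0764×(-1.11688)=-0.08533, 0.00225×(-2.64836)=-0.00595, 0.00899×(-2.04630)=-0.01839, 0.89888×(-0.04630)=-0.04162, 0.00225×(-2.64836)=-0.00595, 0.00899×(-2.04630)=-0.01839, 0.00225×(-2.64836)=-0.00595.
Sum = -0.18159, so H' = 0.182.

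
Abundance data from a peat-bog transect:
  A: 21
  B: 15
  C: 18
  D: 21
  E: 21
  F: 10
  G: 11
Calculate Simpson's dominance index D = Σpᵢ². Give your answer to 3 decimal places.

0.153

Total N = 21+15+18+21+21+10+11 = 117, so the proportions are 0.17949, 0.12821, 0.15385, 0.17949, 0.17949, 0.08547, 0.09402 (working shown to 5 dp, full precision carried).
D = 0.17949² + 0.12821² + 0.15385² + 0.17949² + 0.17949² + 0.08547² + 0.09402² = 0.03222 + 0.01644 + 0.02367 + 0.03222 + 0.03222 + 0.00731 + 0.00884 = 0.15290.
To 3 decimal places, D = 0.153.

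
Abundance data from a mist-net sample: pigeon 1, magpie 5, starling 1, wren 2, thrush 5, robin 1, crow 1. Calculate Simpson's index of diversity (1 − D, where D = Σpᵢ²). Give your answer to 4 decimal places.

Total N = 1+5+1+2+5+1+1 = 16, so the proportions are 0.0625, 0.3125, 0.0625, 0.125, 0.3125, 0.0625, 0.0625 (working shown to 6 dp, full precision carried).
D = 0.0625² + 0.3125² + 0.0625² + 0.125² + 0.3125² + 0.0625² + 0.0625² = 0.003906 + 0.097656 + 0.003906 + 0.015625 + 0.097656 + 0.003906 + 0.003906 = 0.226562.
So 1 − D = 0.773438, i.e. 0.7734 to 4 decimal places.

0.7734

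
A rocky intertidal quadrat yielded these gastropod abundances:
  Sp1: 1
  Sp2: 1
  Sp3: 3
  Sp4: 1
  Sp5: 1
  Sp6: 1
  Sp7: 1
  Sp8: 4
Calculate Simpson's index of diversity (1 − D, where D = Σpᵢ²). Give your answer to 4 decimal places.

0.8166

Total N = 1+1+3+1+1+1+1+4 = 13, so the proportions are 0.076923, 0.076923, 0.230769, 0.076923, 0.076923, 0.076923, 0.076923, 0.307692 (working shown to 6 dp, full precision carried).
D = 0.076923² + 0.076923² + 0.230769² + 0.076923² + 0.076923² + 0.076923² + 0.076923² + 0.307692² = 0.005917 + 0.005917 + 0.053254 + 0.005917 + 0.005917 + 0.005917 + 0.005917 + 0.094675 = 0.183432.
So 1 − D = 0.816568, i.e. 0.8166 to 4 decimal places.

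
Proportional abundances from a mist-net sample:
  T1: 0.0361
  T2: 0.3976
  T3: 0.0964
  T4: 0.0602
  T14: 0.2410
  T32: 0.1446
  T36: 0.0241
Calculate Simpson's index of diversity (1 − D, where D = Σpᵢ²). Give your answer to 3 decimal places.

0.748

D = 0.0361² + 0.3976² + 0.0964² + 0.0602² + 0.241² + 0.1446² + 0.0241² = 0.00130 + 0.15809 + 0.00929 + 0.00362 + 0.05808 + 0.02091 + 0.00058 = 0.25188 (working shown to 5 dp, full precision carried).
So 1 − D = 0.74812, i.e. 0.748 to 3 decimal places.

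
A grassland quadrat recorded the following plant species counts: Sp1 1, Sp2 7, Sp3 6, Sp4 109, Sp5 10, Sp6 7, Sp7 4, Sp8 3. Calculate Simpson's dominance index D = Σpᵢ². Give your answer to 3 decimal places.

Total N = 1+7+6+109+10+7+4+3 = 147, so the proportions are 0.0068, 0.04762, 0.04082, 0.7415, 0.06803, 0.04762, 0.02721, 0.02041 (working shown to 5 dp, full precision carried).
D = 0.0068² + 0.04762² + 0.04082² + 0.7415² + 0.06803² + 0.04762² + 0.02721² + 0.02041² = 0.00005 + 0.00227 + 0.00167 + 0.54982 + 0.00463 + 0.00227 + 0.00074 + 0.00042 = 0.56185.
To 3 decimal places, D = 0.562.

0.562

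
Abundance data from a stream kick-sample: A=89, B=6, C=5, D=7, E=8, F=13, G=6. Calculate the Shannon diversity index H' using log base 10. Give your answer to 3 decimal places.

0.530

Total N = 89+6+5+7+8+13+6 = 134, so the proportions are 0.66418, 0.04478, 0.03731, 0.05224, 0.0597, 0.09701, 0.04478 (working shown to 5 dp, full precision carried).
Each pᵢ log₁₀ pᵢ term: 0.66418×(-0.17771)=-0.11803, 0.04478×(-1.34895)=-0.06040, 0.03731×(-1.42813)=-0.05329, 0.05224×(-1.28201)=-0.06697, 0.0597×(-1.22401)=-0.07308, 0.09701×(-1.01316)=-0.09829, 0.04478×(-1.34895)=-0.06040.
Sum = -0.53046, so H' = 0.530.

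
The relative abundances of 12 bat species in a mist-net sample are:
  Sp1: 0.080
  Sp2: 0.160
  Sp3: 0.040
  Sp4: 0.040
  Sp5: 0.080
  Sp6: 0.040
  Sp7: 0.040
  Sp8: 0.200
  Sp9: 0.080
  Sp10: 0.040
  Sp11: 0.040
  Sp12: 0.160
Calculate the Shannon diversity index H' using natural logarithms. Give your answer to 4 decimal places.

2.2870

Each pᵢ ln pᵢ term (working shown to 6 dp, full precision carried): 0.08×(-2.525729)=-0.202058, 0.16×(-1.832581)=-0.293213, 0.04×(-3.218876)=-0.128755, 0.04×(-3.218876)=-0.128755, 0.08×(-2.525729)=-0.202058, 0.04×(-3.218876)=-0.128755, 0.04×(-3.218876)=-0.128755, 0.2×(-1.609438)=-0.321888, 0.08×(-2.525729)=-0.202058, 0.04×(-3.218876)=-0.128755, 0.04×(-3.218876)=-0.128755, 0.16×(-1.832581)=-0.293213.
Sum = -2.287019, so H' = 2.2870.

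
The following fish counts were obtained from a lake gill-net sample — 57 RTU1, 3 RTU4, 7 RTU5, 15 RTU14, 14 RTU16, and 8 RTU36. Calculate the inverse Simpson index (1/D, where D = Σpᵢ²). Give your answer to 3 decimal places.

2.852

Total N = 57+3+7+15+14+8 = 104, so the proportions are 0.548077, 0.028846, 0.067308, 0.144231, 0.134615, 0.076923 (working shown to 6 dp, full precision carried).
D = 0.548077² + 0.028846² + 0.067308² + 0.144231² + 0.134615² + 0.076923² = 0.300388 + 0.000832 + 0.004530 + 0.020803 + 0.018121 + 0.005917 = 0.350592.
So 1/D = 2.85232, i.e. 2.852 to 3 decimal places.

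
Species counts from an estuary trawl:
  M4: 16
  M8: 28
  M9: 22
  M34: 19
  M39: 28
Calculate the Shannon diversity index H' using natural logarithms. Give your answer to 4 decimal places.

Total N = 16+28+22+19+28 = 113, so the proportions are 0.141593, 0.247788, 0.19469, 0.168142, 0.247788 (working shown to 6 dp, full precision carried).
Each pᵢ ln pᵢ term: 0.141593×(-1.954799)=-0.276786, 0.247788×(-1.395183)=-0.345709, 0.19469×(-1.636345)=-0.318581, 0.168142×(-1.782949)=-0.299788, 0.247788×(-1.395183)=-0.345709.
Sum = -1.586572, so H' = 1.5866.

1.5866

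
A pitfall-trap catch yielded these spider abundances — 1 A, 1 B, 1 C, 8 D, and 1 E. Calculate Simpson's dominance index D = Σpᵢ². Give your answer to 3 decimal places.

0.472

Total N = 1+1+1+8+1 = 12, so the proportions are 0.08333, 0.08333, 0.08333, 0.66667, 0.08333 (working shown to 5 dp, full precision carried).
D = 0.08333² + 0.08333² + 0.08333² + 0.66667² + 0.08333² = 0.00694 + 0.00694 + 0.00694 + 0.44444 + 0.00694 = 0.47222.
To 3 decimal places, D = 0.472.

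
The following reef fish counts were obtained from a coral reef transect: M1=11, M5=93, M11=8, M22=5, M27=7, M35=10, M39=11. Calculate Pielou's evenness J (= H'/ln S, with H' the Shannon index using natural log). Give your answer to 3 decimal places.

0.659

Total N = 11+93+8+5+7+10+11 = 145, so the proportions are 0.07586, 0.64138, 0.05517, 0.03448, 0.04828, 0.06897, 0.07586 (working shown to 5 dp, full precision carried).
H' = −Σ pᵢ ln pᵢ = −((-0.19564) + (-0.28486) + (-0.15985) + (-0.11611) + (-0.14632) + (-0.18442) + (-0.19564)) = 1.28283.
With S = 7 species, ln S = 1.94591, so J = 1.28283/1.94591 = 0.65925, i.e. 0.659 to 3 decimal places.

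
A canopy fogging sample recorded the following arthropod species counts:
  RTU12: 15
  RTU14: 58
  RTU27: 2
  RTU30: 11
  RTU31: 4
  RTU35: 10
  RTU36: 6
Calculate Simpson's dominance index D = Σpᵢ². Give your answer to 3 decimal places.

0.344

Total N = 15+58+2+11+4+10+6 = 106, so the proportions are 0.14151, 0.54717, 0.01887, 0.10377, 0.03774, 0.09434, 0.0566 (working shown to 5 dp, full precision carried).
D = 0.14151² + 0.54717² + 0.01887² + 0.10377² + 0.03774² + 0.09434² + 0.0566² = 0.02002 + 0.29939 + 0.00036 + 0.01077 + 0.00142 + 0.00890 + 0.00320 = 0.34407.
To 3 decimal places, D = 0.344.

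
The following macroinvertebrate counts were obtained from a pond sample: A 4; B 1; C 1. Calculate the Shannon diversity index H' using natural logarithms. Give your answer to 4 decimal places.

Total N = 4+1+1 = 6, so the proportions are 0.666667, 0.166667, 0.166667 (working shown to 6 dp, full precision carried).
Each pᵢ ln pᵢ term: 0.666667×(-0.405465)=-0.270310, 0.166667×(-1.791759)=-0.298627, 0.166667×(-1.791759)=-0.298627.
Sum = -0.867563, so H' = 0.8676.

0.8676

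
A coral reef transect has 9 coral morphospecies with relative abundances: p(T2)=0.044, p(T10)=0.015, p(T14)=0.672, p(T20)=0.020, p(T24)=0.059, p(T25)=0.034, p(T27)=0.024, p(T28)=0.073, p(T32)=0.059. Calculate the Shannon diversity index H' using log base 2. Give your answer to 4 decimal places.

Each pᵢ log₂ pᵢ term (working shown to 6 dp, full precision carried): 0.044×(-4.506353)=-0.198280, 0.015×(-6.058894)=-0.090883, 0.672×(-0.573467)=-0.385370, 0.02×(-5.643856)=-0.112877, 0.059×(-4.083141)=-0.240905, 0.034×(-4.878321)=-0.165863, 0.024×(-5.380822)=-0.129140, 0.073×(-3.775960)=-0.275645, 0.059×(-4.083141)=-0.240905.
Sum = -1.839868, so H' = 1.8399.

1.8399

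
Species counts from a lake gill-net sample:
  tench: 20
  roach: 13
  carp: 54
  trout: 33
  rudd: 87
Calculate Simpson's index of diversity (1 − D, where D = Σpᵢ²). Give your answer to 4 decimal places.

Total N = 20+13+54+33+87 = 207, so the proportions are 0.096618, 0.062802, 0.26087, 0.15942, 0.42029 (working shown to 6 dp, full precision carried).
D = 0.096618² + 0.062802² + 0.26087² + 0.15942² + 0.42029² = 0.009335 + 0.003944 + 0.068053 + 0.025415 + 0.176644 = 0.283391.
So 1 − D = 0.716609, i.e. 0.7166 to 4 decimal places.

0.7166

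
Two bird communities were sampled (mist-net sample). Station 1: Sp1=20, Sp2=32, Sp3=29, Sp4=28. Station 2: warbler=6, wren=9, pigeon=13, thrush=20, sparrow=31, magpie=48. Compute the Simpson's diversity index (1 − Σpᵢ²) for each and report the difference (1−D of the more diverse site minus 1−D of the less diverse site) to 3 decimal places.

Station 1: N=109, proportions 0.18349, 0.29358, 0.26606, 0.25688, giving 1−D = 0.74337 (working shown to 5 dp, full precision carried).
Station 2: N=127, proportions 0.04724, 0.07087, 0.10236, 0.15748, 0.24409, 0.37795, giving 1−D = 0.75504.
Difference = |0.74337 − 0.75504| = 0.01167, i.e. 0.012 to 3 decimal places.

0.012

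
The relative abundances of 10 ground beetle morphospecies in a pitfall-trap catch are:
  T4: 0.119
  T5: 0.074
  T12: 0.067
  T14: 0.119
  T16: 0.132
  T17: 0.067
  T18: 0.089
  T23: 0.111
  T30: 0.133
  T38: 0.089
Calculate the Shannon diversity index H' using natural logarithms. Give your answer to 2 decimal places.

Each pᵢ ln pᵢ term (working shown to 4 dp, full precision carried): 0.119×(-2.1286)=-0.2533, 0.074×(-2.6037)=-0.1927, 0.067×(-2.7031)=-0.1811, 0.119×(-2.1286)=-0.2533, 0.132×(-2.0250)=-0.2673, 0.067×(-2.7031)=-0.1811, 0.089×(-2.4191)=-0.2153, 0.111×(-2.1982)=-0.2440, 0.133×(-2.0174)=-0.2683, 0.089×(-2.4191)=-0.2153.
Sum = -2.2717, so H' = 2.27.

2.27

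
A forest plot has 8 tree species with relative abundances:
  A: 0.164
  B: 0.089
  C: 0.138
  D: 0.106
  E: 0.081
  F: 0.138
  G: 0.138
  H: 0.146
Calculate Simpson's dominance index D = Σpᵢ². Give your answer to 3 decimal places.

0.131

D = 0.164² + 0.089² + 0.138² + 0.106² + 0.081² + 0.138² + 0.138² + 0.146² = 0.02690 + 0.00792 + 0.01904 + 0.01124 + 0.00656 + 0.01904 + 0.01904 + 0.02132 = 0.13106 (working shown to 5 dp, full precision carried).
To 3 decimal places, D = 0.131.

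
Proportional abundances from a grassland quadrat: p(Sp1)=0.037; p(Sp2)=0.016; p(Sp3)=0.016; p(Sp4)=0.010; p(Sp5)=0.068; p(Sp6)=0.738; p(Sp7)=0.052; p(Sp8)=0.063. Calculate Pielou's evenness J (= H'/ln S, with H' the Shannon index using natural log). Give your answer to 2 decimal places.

0.50

H' = −Σ pᵢ ln pᵢ = −((-0.1220) + (-0.0662) + (-0.0662) + (-0.0461) + (-0.1828) + (-0.2242) + (-0.1537) + (-0.1742)) = 1.0353 (working shown to 4 dp, full precision carried).
With S = 8 species, ln S = 2.0794, so J = 1.0353/2.0794 = 0.4979, i.e. 0.50 to 2 decimal places.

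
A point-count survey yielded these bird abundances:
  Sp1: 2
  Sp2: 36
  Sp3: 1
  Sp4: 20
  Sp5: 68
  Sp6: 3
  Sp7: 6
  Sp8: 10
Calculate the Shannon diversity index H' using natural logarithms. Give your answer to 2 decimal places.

1.46

Total N = 2+36+1+20+68+3+6+10 = 146, so the proportions are 0.0137, 0.2466, 0.0068, 0.137, 0.4658, 0.0205, 0.0411, 0.0685 (working shown to 4 dp, full precision carried).
Each pᵢ ln pᵢ term: 0.0137×(-4.2905)=-0.0588, 0.2466×(-1.4001)=-0.3452, 0.0068×(-4.9836)=-0.0341, 0.137×(-1.9879)=-0.2723, 0.4658×(-0.7641)=-0.3559, 0.0205×(-3.8850)=-0.0798, 0.0411×(-3.1918)=-0.1312, 0.0685×(-2.6810)=-0.1836.
Sum = -1.4610, so H' = 1.46.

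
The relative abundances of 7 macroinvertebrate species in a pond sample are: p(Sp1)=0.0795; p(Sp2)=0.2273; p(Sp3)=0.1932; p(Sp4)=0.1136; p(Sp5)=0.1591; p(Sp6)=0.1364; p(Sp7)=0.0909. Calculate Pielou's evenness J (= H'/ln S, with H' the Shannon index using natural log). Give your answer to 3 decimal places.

0.969

H' = −Σ pᵢ ln pᵢ = −((-0.20129) + (-0.33674) + (-0.31763) + (-0.24709) + (-0.29246) + (-0.27173) + (-0.21798)) = 1.88492 (working shown to 5 dp, full precision carried).
With S = 7 species, ln S = 1.94591, so J = 1.88492/1.94591 = 0.96866, i.e. 0.969 to 3 decimal places.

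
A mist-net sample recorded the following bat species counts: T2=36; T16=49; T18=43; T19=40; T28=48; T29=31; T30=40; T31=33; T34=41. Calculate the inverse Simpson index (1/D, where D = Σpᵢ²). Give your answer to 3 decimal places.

Total N = 36+49+43+40+48+31+40+33+41 = 361, so the proportions are 0.099723, 0.1357341, 0.1191136, 0.1108033, 0.132964, 0.0858726, 0.1108033, 0.0914127, 0.1135734 (working shown to 7 dp, full precision carried).
D = 0.099723² + 0.1357341² + 0.1191136² + 0.1108033² + 0.132964² + 0.0858726² + 0.1108033² + 0.0914127² + 0.1135734² = 0.0099447 + 0.0184237 + 0.0141880 + 0.0122774 + 0.0176794 + 0.0073741 + 0.0122774 + 0.0083563 + 0.0128989 = 0.1134199.
So 1/D = 8.81679, i.e. 8.817 to 3 decimal places.

8.817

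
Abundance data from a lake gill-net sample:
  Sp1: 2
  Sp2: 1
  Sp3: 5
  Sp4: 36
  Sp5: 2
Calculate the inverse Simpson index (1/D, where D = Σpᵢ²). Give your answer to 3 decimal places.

Total N = 2+1+5+36+2 = 46, so the proportions are 0.043478, 0.021739, 0.108696, 0.782609, 0.043478 (working shown to 6 dp, full precision carried).
D = 0.043478² + 0.021739² + 0.108696² + 0.782609² + 0.043478² = 0.001890 + 0.000473 + 0.011815 + 0.612476 + 0.001890 = 0.628544.
So 1/D = 1.59098, i.e. 1.591 to 3 decimal places.

1.591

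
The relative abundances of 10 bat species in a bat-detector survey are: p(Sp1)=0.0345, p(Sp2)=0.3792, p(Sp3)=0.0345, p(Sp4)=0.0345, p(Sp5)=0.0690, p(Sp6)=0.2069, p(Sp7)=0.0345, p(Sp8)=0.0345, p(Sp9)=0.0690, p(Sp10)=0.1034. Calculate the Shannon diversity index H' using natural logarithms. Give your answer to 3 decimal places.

1.878

Each pᵢ ln pᵢ term (working shown to 5 dp, full precision carried): 0.0345×(-3.36680)=-0.11615, 0.3792×(-0.96969)=-0.36771, 0.0345×(-3.36680)=-0.11615, 0.0345×(-3.36680)=-0.11615, 0.069×(-2.67365)=-0.18448, 0.2069×(-1.57552)=-0.32598, 0.0345×(-3.36680)=-0.11615, 0.0345×(-3.36680)=-0.11615, 0.069×(-2.67365)=-0.18448, 0.1034×(-2.26915)=-0.23463.
Sum = -1.87805, so H' = 1.878.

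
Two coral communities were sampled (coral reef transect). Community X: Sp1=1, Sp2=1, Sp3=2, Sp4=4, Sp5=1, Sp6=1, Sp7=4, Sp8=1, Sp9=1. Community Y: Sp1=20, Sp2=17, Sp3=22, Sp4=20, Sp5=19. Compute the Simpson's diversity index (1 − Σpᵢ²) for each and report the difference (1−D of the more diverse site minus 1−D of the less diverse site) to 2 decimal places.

Community X: N=16, proportions 0.0625, 0.0625, 0.125, 0.25, 0.0625, 0.0625, 0.25, 0.0625, 0.0625, giving 1−D = 0.8359 (working shown to 4 dp, full precision carried).
Community Y: N=98, proportions 0.2041, 0.1735, 0.2245, 0.2041, 0.1939, giving 1−D = 0.7986.
Difference = |0.8359 − 0.7986| = 0.0373, i.e. 0.04 to 2 decimal places.

0.04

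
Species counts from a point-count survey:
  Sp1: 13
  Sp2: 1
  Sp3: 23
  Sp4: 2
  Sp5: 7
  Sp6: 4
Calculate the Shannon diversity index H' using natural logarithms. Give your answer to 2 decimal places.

Total N = 13+1+23+2+7+4 = 50, so the proportions are 0.26, 0.02, 0.46, 0.04, 0.14, 0.08 (working shown to 4 dp, full precision carried).
Each pᵢ ln pᵢ term: 0.26×(-1.3471)=-0.3502, 0.02×(-3.9120)=-0.0782, 0.46×(-0.7765)=-0.3572, 0.04×(-3.2189)=-0.1288, 0.14×(-1.9661)=-0.2753, 0.08×(-2.5257)=-0.2021.
Sum = -1.3918, so H' = 1.39.

1.39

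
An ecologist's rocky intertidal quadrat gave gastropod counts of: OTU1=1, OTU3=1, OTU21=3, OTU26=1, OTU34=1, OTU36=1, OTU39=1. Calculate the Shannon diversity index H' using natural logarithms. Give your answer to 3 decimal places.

Total N = 1+1+3+1+1+1+1 = 9, so the proportions are 0.11111, 0.11111, 0.33333, 0.11111, 0.11111, 0.11111, 0.11111 (working shown to 5 dp, full precision carried).
Each pᵢ ln pᵢ term: 0.11111×(-2.19722)=-0.24414, 0.11111×(-2.19722)=-0.24414, 0.33333×(-1.09861)=-0.36620, 0.11111×(-2.19722)=-0.24414, 0.11111×(-2.19722)=-0.24414, 0.11111×(-2.19722)=-0.24414, 0.11111×(-2.19722)=-0.24414.
Sum = -1.83102, so H' = 1.831.

1.831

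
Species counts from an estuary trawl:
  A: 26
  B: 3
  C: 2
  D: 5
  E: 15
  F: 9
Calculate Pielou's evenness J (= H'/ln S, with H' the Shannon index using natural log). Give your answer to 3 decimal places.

0.817

Total N = 26+3+2+5+15+9 = 60, so the proportions are 0.43333, 0.05, 0.03333, 0.08333, 0.25, 0.15 (working shown to 5 dp, full precision carried).
H' = −Σ pᵢ ln pᵢ = −((-0.36237) + (-0.14979) + (-0.11337) + (-0.20708) + (-0.34657) + (-0.28457)) = 1.46375.
With S = 6 species, ln S = 1.79176, so J = 1.46375/1.79176 = 0.81694, i.e. 0.817 to 3 decimal places.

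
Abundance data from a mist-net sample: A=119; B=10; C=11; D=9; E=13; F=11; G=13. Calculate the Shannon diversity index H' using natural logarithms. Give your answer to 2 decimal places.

Total N = 119+10+11+9+13+11+13 = 186, so the proportions are 0.6398, 0.0538, 0.0591, 0.0484, 0.0699, 0.0591, 0.0699 (working shown to 4 dp, full precision carried).
Each pᵢ ln pᵢ term: 0.6398×(-0.4466)=-0.2857, 0.0538×(-2.9232)=-0.1572, 0.0591×(-2.8279)=-0.1672, 0.0484×(-3.0285)=-0.1465, 0.0699×(-2.6608)=-0.1860, 0.0591×(-2.8279)=-0.1672, 0.0699×(-2.6608)=-0.1860.
Sum = -1.2959, so H' = 1.30.

1.30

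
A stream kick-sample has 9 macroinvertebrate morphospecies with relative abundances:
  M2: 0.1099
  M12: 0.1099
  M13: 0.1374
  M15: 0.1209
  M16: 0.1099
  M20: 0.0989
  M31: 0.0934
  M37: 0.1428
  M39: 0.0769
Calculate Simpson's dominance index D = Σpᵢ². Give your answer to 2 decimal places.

D = 0.1099² + 0.1099² + 0.1374² + 0.1209² + 0.1099² + 0.0989² + 0.0934² + 0.1428² + 0.0769² = 0.0121 + 0.0121 + 0.0189 + 0.0146 + 0.0121 + 0.0098 + 0.0087 + 0.0204 + 0.0059 = 0.1145 (working shown to 4 dp, full precision carried).
To 2 decimal places, D = 0.11.

0.11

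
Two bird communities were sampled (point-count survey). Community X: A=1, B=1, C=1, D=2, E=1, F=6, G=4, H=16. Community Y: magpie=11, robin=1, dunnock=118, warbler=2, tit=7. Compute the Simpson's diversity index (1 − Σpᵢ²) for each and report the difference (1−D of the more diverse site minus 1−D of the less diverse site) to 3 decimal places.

Community X: N=32, proportions 0.03125, 0.03125, 0.03125, 0.0625, 0.03125, 0.1875, 0.125, 0.5, giving 1−D = 0.69141 (working shown to 5 dp, full precision carried).
Community Y: N=139, proportions 0.07914, 0.00719, 0.84892, 0.01439, 0.05036, giving 1−D = 0.27028.
Difference = |0.69141 − 0.27028| = 0.42113, i.e. 0.421 to 3 decimal places.

0.421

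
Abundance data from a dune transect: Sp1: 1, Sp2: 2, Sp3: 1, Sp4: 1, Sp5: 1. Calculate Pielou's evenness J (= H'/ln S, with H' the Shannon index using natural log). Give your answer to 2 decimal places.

0.97

Total N = 1+2+1+1+1 = 6, so the proportions are 0.1667, 0.3333, 0.1667, 0.1667, 0.1667 (working shown to 4 dp, full precision carried).
H' = −Σ pᵢ ln pᵢ = −((-0.2986) + (-0.3662) + (-0.2986) + (-0.2986) + (-0.2986)) = 1.5607.
With S = 5 species, ln S = 1.6094, so J = 1.5607/1.6094 = 0.9697, i.e. 0.97 to 2 decimal places.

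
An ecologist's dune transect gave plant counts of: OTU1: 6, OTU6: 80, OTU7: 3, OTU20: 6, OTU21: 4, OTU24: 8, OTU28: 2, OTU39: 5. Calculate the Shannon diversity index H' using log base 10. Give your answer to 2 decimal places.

0.51

Total N = 6+80+3+6+4+8+2+5 = 114, so the proportions are 0.0526, 0.7018, 0.0263, 0.0526, 0.0351, 0.0702, 0.0175, 0.0439 (working shown to 4 dp, full precision carried).
Each pᵢ log₁₀ pᵢ term: 0.0526×(-1.2788)=-0.0673, 0.7018×(-0.1538)=-0.1079, 0.0263×(-1.5798)=-0.0416, 0.0526×(-1.2788)=-0.0673, 0.0351×(-1.4548)=-0.0510, 0.0702×(-1.1538)=-0.0810, 0.0175×(-1.7559)=-0.0308, 0.0439×(-1.3579)=-0.0596.
Sum = -0.5065, so H' = 0.51.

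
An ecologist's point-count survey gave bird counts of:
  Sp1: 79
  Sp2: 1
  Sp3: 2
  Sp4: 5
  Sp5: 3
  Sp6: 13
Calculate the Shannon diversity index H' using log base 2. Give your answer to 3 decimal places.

1.206

Total N = 79+1+2+5+3+13 = 103, so the proportions are 0.76699, 0.00971, 0.01942, 0.04854, 0.02913, 0.12621 (working shown to 5 dp, full precision carried).
Each pᵢ log₂ pᵢ term: 0.76699×(-0.38272)=-0.29354, 0.00971×(-6.68650)=-0.06492, 0.01942×(-5.68650)=-0.11042, 0.04854×(-4.36457)=-0.21187, 0.02913×(-5.10154)=-0.14859, 0.12621×(-2.98606)=-0.37688.
Sum = -1.20622, so H' = 1.206.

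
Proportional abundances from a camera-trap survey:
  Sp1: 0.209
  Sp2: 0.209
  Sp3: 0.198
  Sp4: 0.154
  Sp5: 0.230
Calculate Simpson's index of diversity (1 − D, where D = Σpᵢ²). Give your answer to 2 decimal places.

D = 0.209² + 0.209² + 0.198² + 0.154² + 0.23² = 0.0437 + 0.0437 + 0.0392 + 0.0237 + 0.0529 = 0.2032 (working shown to 4 dp, full precision carried).
So 1 − D = 0.7968, i.e. 0.80 to 2 decimal places.

0.80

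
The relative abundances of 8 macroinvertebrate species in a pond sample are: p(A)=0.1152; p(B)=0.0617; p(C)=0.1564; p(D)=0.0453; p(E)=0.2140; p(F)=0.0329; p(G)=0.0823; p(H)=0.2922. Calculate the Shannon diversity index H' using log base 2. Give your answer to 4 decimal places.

Each pᵢ log₂ pᵢ term (working shown to 6 dp, full precision carried): 0.1152×(-3.117787)=-0.359169, 0.0617×(-4.018586)=-0.247947, 0.1564×(-2.676688)=-0.418634, 0.0453×(-4.464345)=-0.202235, 0.214×(-2.224317)=-0.476004, 0.0329×(-4.925769)=-0.162058, 0.0823×(-3.602964)=-0.296524, 0.2922×(-1.774972)=-0.518647.
Sum = -2.681217, so H' = 2.6812.

2.6812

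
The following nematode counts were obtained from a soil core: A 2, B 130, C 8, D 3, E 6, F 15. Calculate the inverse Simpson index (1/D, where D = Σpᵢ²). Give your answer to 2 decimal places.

Total N = 2+130+8+3+6+15 = 164, so the proportions are 0.0122, 0.79268, 0.04878, 0.01829, 0.03659, 0.09146 (working shown to 5 dp, full precision carried).
D = 0.0122² + 0.79268² + 0.04878² + 0.01829² + 0.03659² + 0.09146² = 0.00015 + 0.62835 + 0.00238 + 0.00033 + 0.00134 + 0.00837 = 0.64091.
So 1/D = 1.5603, i.e. 1.56 to 2 decimal places.

1.56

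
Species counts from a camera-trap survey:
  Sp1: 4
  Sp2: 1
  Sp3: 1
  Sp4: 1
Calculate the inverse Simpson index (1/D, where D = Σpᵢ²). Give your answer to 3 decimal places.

2.579

Total N = 4+1+1+1 = 7, so the proportions are 0.571429, 0.142857, 0.142857, 0.142857 (working shown to 6 dp, full precision carried).
D = 0.571429² + 0.142857² + 0.142857² + 0.142857² = 0.326531 + 0.020408 + 0.020408 + 0.020408 = 0.387755.
So 1/D = 2.57895, i.e. 2.579 to 3 decimal places.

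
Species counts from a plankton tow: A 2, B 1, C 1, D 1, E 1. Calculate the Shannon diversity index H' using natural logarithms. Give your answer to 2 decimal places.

1.56

Total N = 2+1+1+1+1 = 6, so the proportions are 0.3333, 0.1667, 0.1667, 0.1667, 0.1667 (working shown to 4 dp, full precision carried).
Each pᵢ ln pᵢ term: 0.3333×(-1.0986)=-0.3662, 0.1667×(-1.7918)=-0.2986, 0.1667×(-1.7918)=-0.2986, 0.1667×(-1.7918)=-0.2986, 0.1667×(-1.7918)=-0.2986.
Sum = -1.5607, so H' = 1.56.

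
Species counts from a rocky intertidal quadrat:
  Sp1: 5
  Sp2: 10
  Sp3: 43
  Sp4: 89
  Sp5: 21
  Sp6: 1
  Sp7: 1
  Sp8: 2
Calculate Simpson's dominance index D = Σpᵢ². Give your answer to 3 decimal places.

0.350

Total N = 5+10+43+89+21+1+1+2 = 172, so the proportions are 0.02907, 0.05814, 0.25, 0.51744, 0.12209, 0.00581, 0.00581, 0.01163 (working shown to 5 dp, full precision carried).
D = 0.02907² + 0.05814² + 0.25² + 0.51744² + 0.12209² + 0.00581² + 0.00581² + 0.01163² = 0.00085 + 0.00338 + 0.06250 + 0.26775 + 0.01491 + 0.00003 + 0.00003 + 0.00014 = 0.34958.
To 3 decimal places, D = 0.350.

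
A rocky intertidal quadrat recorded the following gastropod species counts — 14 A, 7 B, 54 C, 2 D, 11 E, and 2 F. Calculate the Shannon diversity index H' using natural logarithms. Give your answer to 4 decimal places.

Total N = 14+7+54+2+11+2 = 90, so the proportions are 0.155556, 0.077778, 0.6, 0.022222, 0.122222, 0.022222 (working shown to 6 dp, full precision carried).
Each pᵢ ln pᵢ term: 0.155556×(-1.860752)=-0.289450, 0.077778×(-2.553900)=-0.198637, 0.6×(-0.510826)=-0.306495, 0.022222×(-3.806662)=-0.084592, 0.122222×(-2.101914)=-0.256901, 0.022222×(-3.806662)=-0.084592.
Sum = -1.220668, so H' = 1.2207.

1.2207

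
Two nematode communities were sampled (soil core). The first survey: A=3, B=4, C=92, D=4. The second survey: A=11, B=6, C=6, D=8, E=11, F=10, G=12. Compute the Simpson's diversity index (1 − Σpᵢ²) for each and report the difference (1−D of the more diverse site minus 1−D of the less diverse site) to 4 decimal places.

0.6498

The first survey: N=103, proportions 0.02912621, 0.03883495, 0.89320388, 0.03883495, giving 1−D = 0.19832218 (working shown to 8 dp, full precision carried).
The second survey: N=64, proportions 0.171875, 0.09375, 0.09375, 0.125, 0.171875, 0.15625, 0.1875, giving 1−D = 0.84814453.
Difference = |0.19832218 − 0.84814453| = 0.64982235, i.e. 0.6498 to 4 decimal places.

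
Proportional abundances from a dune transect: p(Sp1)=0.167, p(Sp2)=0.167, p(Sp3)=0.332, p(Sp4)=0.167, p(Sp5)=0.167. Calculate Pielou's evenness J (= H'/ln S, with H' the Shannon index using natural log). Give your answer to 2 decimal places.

H' = −Σ pᵢ ln pᵢ = −((-0.2989) + (-0.2989) + (-0.3661) + (-0.2989) + (-0.2989)) = 1.5616 (working shown to 4 dp, full precision carried).
With S = 5 species, ln S = 1.6094, so J = 1.5616/1.6094 = 0.9703, i.e. 0.97 to 2 decimal places.

0.97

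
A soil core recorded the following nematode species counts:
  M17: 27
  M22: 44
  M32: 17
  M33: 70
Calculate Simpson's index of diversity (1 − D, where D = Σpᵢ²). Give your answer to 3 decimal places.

0.685

Total N = 27+44+17+70 = 158, so the proportions are 0.17089, 0.27848, 0.10759, 0.44304 (working shown to 5 dp, full precision carried).
D = 0.17089² + 0.27848² + 0.10759² + 0.44304² = 0.02920 + 0.07755 + 0.01158 + 0.19628 = 0.31461.
So 1 − D = 0.68539, i.e. 0.685 to 3 decimal places.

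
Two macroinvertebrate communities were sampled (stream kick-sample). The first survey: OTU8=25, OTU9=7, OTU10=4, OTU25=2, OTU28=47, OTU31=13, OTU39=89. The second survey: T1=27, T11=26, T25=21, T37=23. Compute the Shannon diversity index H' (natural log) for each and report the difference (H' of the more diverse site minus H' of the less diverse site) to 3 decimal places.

The first survey: N=187, proportions 0.13369, 0.03743, 0.02139, 0.0107, 0.25134, 0.06952, 0.47594, giving H' = 1.40857 (working shown to 5 dp, full precision carried).
The second survey: N=97, proportions 0.27835, 0.26804, 0.21649, 0.23711, giving H' = 1.38142.
Difference = |1.40857 − 1.38142| = 0.02715, i.e. 0.027 to 3 decimal places.

0.027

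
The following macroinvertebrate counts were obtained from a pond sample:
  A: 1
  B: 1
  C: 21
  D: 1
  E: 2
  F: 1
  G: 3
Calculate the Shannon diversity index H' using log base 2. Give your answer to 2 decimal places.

1.61

Total N = 1+1+21+1+2+1+3 = 30, so the proportions are 0.0333, 0.0333, 0.7, 0.0333, 0.0667, 0.0333, 0.1 (working shown to 4 dp, full precision carried).
Each pᵢ log₂ pᵢ term: 0.0333×(-4.9069)=-0.1636, 0.0333×(-4.9069)=-0.1636, 0.7×(-0.5146)=-0.3602, 0.0333×(-4.9069)=-0.1636, 0.0667×(-3.9069)=-0.2605, 0.0333×(-4.9069)=-0.1636, 0.1×(-3.3219)=-0.3322.
Sum = -1.6071, so H' = 1.61.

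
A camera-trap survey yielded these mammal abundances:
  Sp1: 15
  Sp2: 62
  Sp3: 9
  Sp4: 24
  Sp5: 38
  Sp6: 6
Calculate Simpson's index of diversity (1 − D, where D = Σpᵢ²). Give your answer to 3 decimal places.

0.738

Total N = 15+62+9+24+38+6 = 154, so the proportions are 0.0974, 0.4026, 0.05844, 0.15584, 0.24675, 0.03896 (working shown to 5 dp, full precision carried).
D = 0.0974² + 0.4026² + 0.05844² + 0.15584² + 0.24675² + 0.03896² = 0.00949 + 0.16208 + 0.00342 + 0.02429 + 0.06089 + 0.00152 = 0.26168.
So 1 − D = 0.73832, i.e. 0.738 to 3 decimal places.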